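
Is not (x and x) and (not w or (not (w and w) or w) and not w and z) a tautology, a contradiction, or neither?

not (x and x) and (not w or (not (w and w) or w) and not w and z)
= not (x and x) and (not w or (not w or w) and not w and z)   (idempotence)
= not (x and x) and (not w or not w and z)   (complement / identity)
= not (x and x) and not w   (absorption)
= not x and not w   (idempotence)
This depends on w, x, so it is not a constant.

neither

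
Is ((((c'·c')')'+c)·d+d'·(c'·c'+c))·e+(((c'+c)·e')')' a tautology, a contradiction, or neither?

tautology

((((c'·c')')'+c)·d+d'·(c'·c'+c))·e+(((c'+c)·e')')'
= ((c'·c'+c)·d+d'·(c'·c'+c))·e+(((c'+c)·e')')'   [double negation]
= (c'·c'+c)·e+(((c'+c)·e')')'   [distribution]
= (c'·c'+c)·e+(c'+c)·e'   [double negation]
= (c'+c)·e+(c'+c)·e'   [idempotence]
= c'+c   [distribution]
= 1   [complement]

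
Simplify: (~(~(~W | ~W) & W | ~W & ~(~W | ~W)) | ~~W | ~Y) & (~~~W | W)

1

(~(~(~W | ~W) & W | ~W & ~(~W | ~W)) | ~~W | ~Y) & (~~~W | W)
= (~~(~W | ~W) | ~~W | ~Y) & (~~~W | W)
= (~~~W | ~~W | ~Y) & (~~~W | W)
= (~~~W | W | ~Y) & (~~~W | W)
= ~~~W | W
= ~W | W
= 1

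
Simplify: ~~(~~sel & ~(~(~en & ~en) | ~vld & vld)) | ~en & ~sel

~~(~~sel & ~(~(~en & ~en) | ~vld & vld)) | ~en & ~sel
= ~~(~~sel & ~~(~en & ~en)) | ~en & ~sel   [complement / identity]
= ~(~sel | ~(~en & ~en)) | ~en & ~sel   [De Morgan]
= sel & ~en & ~en | ~en & ~sel   [De Morgan]
= sel & ~en | ~en & ~sel   [idempotence]
= ~en   [distribution]

~en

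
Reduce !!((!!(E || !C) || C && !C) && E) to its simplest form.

!!((!!(E || !C) || C && !C) && E)
= !!((E || !C || C && !C) && E)
= (E || !C || C && !C) && E
= (E || !C) && E
= E

E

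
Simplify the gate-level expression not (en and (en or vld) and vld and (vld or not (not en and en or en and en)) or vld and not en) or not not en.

not (en and (en or vld) and vld and (vld or not (not en and en or en and en)) or vld and not en) or not not en
= not (en and (en or vld) and vld and (vld or not en) or vld and not en) or not not en   — distribution
= not (en and vld and (vld or not en) or vld and not en) or not not en   — absorption
= not (en and vld or vld and not en) or not not en   — absorption
= not vld or not not en   — distribution
= not vld or en   — double negation

not vld or en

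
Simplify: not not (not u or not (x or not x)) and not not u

not not (not u or not (x or not x)) and not not u
= not (u and (x or not x)) and not not u
= not u and not not u
= not u and u
= False

False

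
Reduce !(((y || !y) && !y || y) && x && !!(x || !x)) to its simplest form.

!(((y || !y) && !y || y) && x && !!(x || !x))
= !(((y || !y) && !y || y) && x && (x || !x))   (double negation)
= !((!y || y) && x && (x || !x))   (complement / identity)
= !(x && (x || !x))   (complement / identity)
= !x   (complement / identity)

!x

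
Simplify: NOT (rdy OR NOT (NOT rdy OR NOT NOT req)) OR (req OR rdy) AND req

NOT rdy OR req

NOT (rdy OR NOT (NOT rdy OR NOT NOT req)) OR (req OR rdy) AND req
= NOT (rdy OR NOT (NOT rdy OR NOT NOT req)) OR req
= NOT (rdy OR rdy AND NOT req) OR req
= NOT rdy OR req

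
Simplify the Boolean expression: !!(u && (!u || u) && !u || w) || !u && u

w

!!(u && (!u || u) && !u || w) || !u && u
= !!(u && !u || w) || !u && u   — complement / identity
= !!w || !u && u   — complement / identity
= !!w   — complement / identity
= w   — double negation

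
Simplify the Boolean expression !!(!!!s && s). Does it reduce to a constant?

!!(!!!s && s)
= !!!s && s
= !s && s
= false

false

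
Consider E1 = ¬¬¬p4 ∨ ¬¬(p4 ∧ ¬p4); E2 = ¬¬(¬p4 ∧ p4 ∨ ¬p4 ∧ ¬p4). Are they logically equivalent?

Yes

E1: ¬¬¬p4 ∨ ¬¬(p4 ∧ ¬p4)
    = ¬¬¬p4 ∨ p4 ∧ ¬p4   [double negation]
    = ¬¬¬p4   [complement / identity]
    = ¬p4   [double negation]
E2: ¬¬(¬p4 ∧ p4 ∨ ¬p4 ∧ ¬p4)
    = ¬p4 ∧ p4 ∨ ¬p4 ∧ ¬p4   [double negation]
    = ¬p4   [distribution]
Both reduce to ¬p4, so they are equivalent.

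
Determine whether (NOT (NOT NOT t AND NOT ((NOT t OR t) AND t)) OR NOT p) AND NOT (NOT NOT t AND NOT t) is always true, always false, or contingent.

always true

(NOT (NOT NOT t AND NOT ((NOT t OR t) AND t)) OR NOT p) AND NOT (NOT NOT t AND NOT t)
= (NOT (NOT NOT t AND NOT t) OR NOT p) AND NOT (NOT NOT t AND NOT t)   — complement / identity
= NOT (NOT NOT t AND NOT t)   — absorption
= NOT t OR t   — De Morgan
= TRUE   — complement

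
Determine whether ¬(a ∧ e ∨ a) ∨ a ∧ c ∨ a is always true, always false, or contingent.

¬(a ∧ e ∨ a) ∨ a ∧ c ∨ a
= ¬a ∨ a ∧ c ∨ a   (absorption)
= ¬a ∨ a   (absorption)
= True   (complement)

always true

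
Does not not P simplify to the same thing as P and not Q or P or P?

Yes

E1: not not P
    = P   (double negation)
E2: P and not Q or P or P
    = P and not Q or P   (idempotence)
    = P   (absorption)
Both reduce to P, so they are equivalent.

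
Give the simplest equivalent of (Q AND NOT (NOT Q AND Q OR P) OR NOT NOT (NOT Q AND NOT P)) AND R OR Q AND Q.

(Q AND NOT (NOT Q AND Q OR P) OR NOT NOT (NOT Q AND NOT P)) AND R OR Q AND Q
= (Q AND NOT (NOT Q AND Q OR P) OR NOT NOT (NOT Q AND NOT P)) AND R OR Q   — idempotence
= (Q AND NOT (NOT Q AND Q OR P) OR NOT Q AND NOT P) AND R OR Q   — double negation
= (Q AND NOT P OR NOT Q AND NOT P) AND R OR Q   — complement / identity
= NOT P AND R OR Q   — distribution

NOT P AND R OR Q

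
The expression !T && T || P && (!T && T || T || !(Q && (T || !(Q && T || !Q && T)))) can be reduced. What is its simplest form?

P && (T || !Q)

!T && T || P && (!T && T || T || !(Q && (T || !(Q && T || !Q && T))))
= P && (!T && T || T || !(Q && (T || !(Q && T || !Q && T))))
= P && (!T && T || T || !(Q && (T || !T)))
= P && (!T && T || T || !Q)
= P && (T || !Q)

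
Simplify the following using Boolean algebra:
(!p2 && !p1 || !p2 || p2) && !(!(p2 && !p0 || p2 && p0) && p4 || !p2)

(!p2 && !p1 || !p2 || p2) && !(!(p2 && !p0 || p2 && p0) && p4 || !p2)
= (!p2 && !p1 || !p2 || p2) && !(!p2 && p4 || !p2)   — distribution
= (!p2 || p2) && !(!p2 && p4 || !p2)   — absorption
= (!p2 || p2) && !!p2   — absorption
= !!p2   — complement / identity
= p2   — double negation

p2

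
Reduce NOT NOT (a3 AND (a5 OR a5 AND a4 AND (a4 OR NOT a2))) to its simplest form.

NOT NOT (a3 AND (a5 OR a5 AND a4 AND (a4 OR NOT a2)))
= NOT NOT (a3 AND (a5 OR a5 AND a4))   (absorption)
= a3 AND (a5 OR a5 AND a4)   (double negation)
= a3 AND a5   (absorption)

a3 AND a5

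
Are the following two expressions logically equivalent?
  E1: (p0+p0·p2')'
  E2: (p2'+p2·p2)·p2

No

E1: (p0+p0·p2')'
    = p0'   — absorption
E2: (p2'+p2·p2)·p2
    = (p2'+p2)·p2   — idempotence
    = p2   — complement / identity
These differ: at p0=0, p2=0, E1 = 1 but E2 = 0.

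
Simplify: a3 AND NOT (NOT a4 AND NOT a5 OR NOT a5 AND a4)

a3 AND a5

a3 AND NOT (NOT a4 AND NOT a5 OR NOT a5 AND a4)
= a3 AND NOT NOT a5   — distribution
= a3 AND a5   — double negation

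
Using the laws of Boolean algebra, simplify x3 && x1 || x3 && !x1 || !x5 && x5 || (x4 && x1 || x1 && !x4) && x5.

x3 || x1 && x5

x3 && x1 || x3 && !x1 || !x5 && x5 || (x4 && x1 || x1 && !x4) && x5
= x3 || !x5 && x5 || (x4 && x1 || x1 && !x4) && x5   [distribution]
= x3 || (x4 && x1 || x1 && !x4) && x5   [complement / identity]
= x3 || x1 && x5   [distribution]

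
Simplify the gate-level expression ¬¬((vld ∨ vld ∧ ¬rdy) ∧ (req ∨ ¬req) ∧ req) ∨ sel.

¬¬((vld ∨ vld ∧ ¬rdy) ∧ (req ∨ ¬req) ∧ req) ∨ sel
= (vld ∨ vld ∧ ¬rdy) ∧ (req ∨ ¬req) ∧ req ∨ sel
= (vld ∨ vld ∧ ¬rdy) ∧ req ∨ sel
= vld ∧ req ∨ sel

vld ∧ req ∨ sel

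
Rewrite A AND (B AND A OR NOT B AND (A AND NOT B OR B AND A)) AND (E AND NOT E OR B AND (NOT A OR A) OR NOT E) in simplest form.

A AND (B OR NOT E)

A AND (B AND A OR NOT B AND (A AND NOT B OR B AND A)) AND (E AND NOT E OR B AND (NOT A OR A) OR NOT E)
= A AND (B AND A OR NOT B AND (A AND NOT B OR B AND A)) AND (B AND (NOT A OR A) OR NOT E)   (complement / identity)
= A AND (B AND A OR NOT B AND (A AND NOT B OR B AND A)) AND (B OR NOT E)   (complement / identity)
= A AND (B AND A OR NOT B AND A) AND (B OR NOT E)   (distribution)
= A AND A AND (B OR NOT E)   (distribution)
= A AND (B OR NOT E)   (idempotence)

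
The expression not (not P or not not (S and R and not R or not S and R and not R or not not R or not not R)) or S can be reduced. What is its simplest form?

not (not P or not not (S and R and not R or not S and R and not R or not not R or not not R)) or S
= not (not P or not not (S and R and not R or not S and R and not R or not not R)) or S   [idempotence]
= not (not P or not not (R and not R or not not R)) or S   [distribution]
= P and not (R and not R or not not R) or S   [De Morgan]
= P and not not not R or S   [complement / identity]
= P and not R or S   [double negation]

P and not R or S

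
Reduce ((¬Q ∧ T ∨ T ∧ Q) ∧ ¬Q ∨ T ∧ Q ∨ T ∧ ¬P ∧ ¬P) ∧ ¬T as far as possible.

((¬Q ∧ T ∨ T ∧ Q) ∧ ¬Q ∨ T ∧ Q ∨ T ∧ ¬P ∧ ¬P) ∧ ¬T
= ((¬Q ∧ T ∨ T ∧ Q) ∧ ¬Q ∨ T ∧ Q ∨ T ∧ ¬P) ∧ ¬T   [idempotence]
= (T ∧ ¬Q ∨ T ∧ Q ∨ T ∧ ¬P) ∧ ¬T   [distribution]
= (T ∨ T ∧ ¬P) ∧ ¬T   [distribution]
= T ∧ ¬T   [absorption]
= False   [complement]

False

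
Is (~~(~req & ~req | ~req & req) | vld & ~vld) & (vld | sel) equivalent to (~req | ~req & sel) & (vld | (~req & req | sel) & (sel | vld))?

Yes

E1: (~~(~req & ~req | ~req & req) | vld & ~vld) & (vld | sel)
    = ~~(~req & ~req | ~req & req) & (vld | sel)   [complement / identity]
    = ~~~req & (vld | sel)   [distribution]
    = ~req & (vld | sel)   [double negation]
E2: (~req | ~req & sel) & (vld | (~req & req | sel) & (sel | vld))
    = (~req | ~req & sel) & (vld | sel & (sel | vld))   [complement / identity]
    = (~req | ~req & sel) & (vld | sel)   [absorption]
    = ~req & (vld | sel)   [absorption]
Both reduce to ~req & (vld | sel), so they are equivalent.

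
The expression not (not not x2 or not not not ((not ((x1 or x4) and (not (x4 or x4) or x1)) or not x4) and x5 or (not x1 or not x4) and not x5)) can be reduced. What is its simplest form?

not x2 and (not x1 or not x4)

not (not not x2 or not not not ((not ((x1 or x4) and (not (x4 or x4) or x1)) or not x4) and x5 or (not x1 or not x4) and not x5))
= not (not not x2 or not not not ((not (x1 or x4 and not (x4 or x4)) or not x4) and x5 or (not x1 or not x4) and not x5))   — distribution
= not (not not x2 or not not not ((not (x1 or x4 and not x4) or not x4) and x5 or (not x1 or not x4) and not x5))   — idempotence
= not (not not x2 or not not not ((not x1 or not x4) and x5 or (not x1 or not x4) and not x5))   — complement / identity
= not (not not x2 or not not not (not x1 or not x4))   — distribution
= not x2 and not not (not x1 or not x4)   — De Morgan
= not x2 and (not x1 or not x4)   — double negation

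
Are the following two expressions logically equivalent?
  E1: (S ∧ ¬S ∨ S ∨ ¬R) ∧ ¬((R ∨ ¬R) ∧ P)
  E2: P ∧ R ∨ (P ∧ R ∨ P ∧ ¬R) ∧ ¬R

No

E1: (S ∧ ¬S ∨ S ∨ ¬R) ∧ ¬((R ∨ ¬R) ∧ P)
    = (S ∨ ¬R) ∧ ¬((R ∨ ¬R) ∧ P)   (complement / identity)
    = (S ∨ ¬R) ∧ ¬P   (complement / identity)
E2: P ∧ R ∨ (P ∧ R ∨ P ∧ ¬R) ∧ ¬R
    = P ∧ R ∨ P ∧ ¬R   (distribution)
    = (R ∨ ¬R) ∧ P   (distribution)
    = P   (complement / identity)
These differ: at P=1, R=0, S=0, E1 = 0 but E2 = 1.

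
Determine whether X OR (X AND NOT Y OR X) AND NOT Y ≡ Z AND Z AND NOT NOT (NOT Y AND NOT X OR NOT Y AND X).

E1: X OR (X AND NOT Y OR X) AND NOT Y
    = X OR X AND NOT Y   — absorption
    = X   — absorption
E2: Z AND Z AND NOT NOT (NOT Y AND NOT X OR NOT Y AND X)
    = Z AND Z AND NOT NOT NOT Y   — distribution
    = Z AND NOT NOT NOT Y   — idempotence
    = Z AND NOT Y   — double negation
These differ: at X=1, Y=0, Z=0, E1 = 1 but E2 = 0.

No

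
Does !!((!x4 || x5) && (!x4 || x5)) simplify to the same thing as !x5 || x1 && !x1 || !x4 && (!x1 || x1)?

No

E1: !!((!x4 || x5) && (!x4 || x5))
    = !!(!x4 || x5)   — idempotence
    = !x4 || x5   — double negation
E2: !x5 || x1 && !x1 || !x4 && (!x1 || x1)
    = !x5 || !x4 && (!x1 || x1)   — complement / identity
    = !x5 || !x4   — complement / identity
These differ: at x1=0, x4=1, x5=0, E1 = 0 but E2 = 1.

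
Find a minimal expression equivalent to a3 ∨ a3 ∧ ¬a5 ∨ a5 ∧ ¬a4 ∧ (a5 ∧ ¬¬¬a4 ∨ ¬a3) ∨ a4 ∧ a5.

a3 ∨ a3 ∧ ¬a5 ∨ a5 ∧ ¬a4 ∧ (a5 ∧ ¬¬¬a4 ∨ ¬a3) ∨ a4 ∧ a5
= a3 ∨ a3 ∧ ¬a5 ∨ a5 ∧ ¬a4 ∧ (a5 ∧ ¬a4 ∨ ¬a3) ∨ a4 ∧ a5
= a3 ∨ a3 ∧ ¬a5 ∨ a5 ∧ ¬a4 ∨ a4 ∧ a5
= a3 ∨ a3 ∧ ¬a5 ∨ a5
= a3 ∨ a5

a3 ∨ a5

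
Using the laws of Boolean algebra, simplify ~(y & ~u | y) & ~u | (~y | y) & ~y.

~(y & ~u | y) & ~u | (~y | y) & ~y
= ~y & ~u | (~y | y) & ~y   (absorption)
= ~y & ~u | ~y   (complement / identity)
= ~y   (absorption)

~y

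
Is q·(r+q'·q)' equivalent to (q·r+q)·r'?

E1: q·(r+q'·q)'
    = q·r'
E2: (q·r+q)·r'
    = q·r'
Both reduce to q·r', so they are equivalent.

Yes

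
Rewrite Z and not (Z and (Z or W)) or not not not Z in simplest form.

Z and not (Z and (Z or W)) or not not not Z
= Z and not Z or not not not Z   (absorption)
= not not not Z   (complement / identity)
= not Z   (double negation)

not Z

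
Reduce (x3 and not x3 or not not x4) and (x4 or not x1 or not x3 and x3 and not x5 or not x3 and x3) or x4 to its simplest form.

(x3 and not x3 or not not x4) and (x4 or not x1 or not x3 and x3 and not x5 or not x3 and x3) or x4
= (x3 and not x3 or not not x4) and (x4 or not x1 or not x3 and x3) or x4   (absorption)
= (x3 and not x3 or not not x4) and (x4 or not x1) or x4   (complement / identity)
= (x3 and not x3 or x4) and (x4 or not x1) or x4   (double negation)
= x4 and (x4 or not x1) or x4   (complement / identity)
= x4 or x4   (absorption)
= x4   (idempotence)

x4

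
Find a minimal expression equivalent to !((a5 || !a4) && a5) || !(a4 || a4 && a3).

!((a5 || !a4) && a5) || !(a4 || a4 && a3)
= !((a5 || !a4) && a5) || !a4
= !a5 || !a4

!a5 || !a4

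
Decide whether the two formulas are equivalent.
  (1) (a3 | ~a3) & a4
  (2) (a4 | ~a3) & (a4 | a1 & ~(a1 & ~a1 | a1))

E1: (a3 | ~a3) & a4
    = a4   — complement / identity
E2: (a4 | ~a3) & (a4 | a1 & ~(a1 & ~a1 | a1))
    = (a4 | ~a3) & (a4 | a1 & ~a1)   — complement / identity
    = (a4 | ~a3) & a4   — complement / identity
    = a4   — absorption
Both reduce to a4, so they are equivalent.

Yes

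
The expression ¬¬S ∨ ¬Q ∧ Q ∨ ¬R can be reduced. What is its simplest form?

¬¬S ∨ ¬Q ∧ Q ∨ ¬R
= ¬¬S ∨ ¬R   — complement / identity
= S ∨ ¬R   — double negation

S ∨ ¬R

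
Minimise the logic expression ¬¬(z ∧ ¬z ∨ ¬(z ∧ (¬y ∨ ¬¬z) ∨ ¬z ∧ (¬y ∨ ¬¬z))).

¬¬(z ∧ ¬z ∨ ¬(z ∧ (¬y ∨ ¬¬z) ∨ ¬z ∧ (¬y ∨ ¬¬z)))
= ¬¬(z ∧ ¬z ∨ ¬(¬y ∨ ¬¬z))   [distribution]
= ¬¬¬(¬y ∨ ¬¬z)   [complement / identity]
= ¬(¬y ∨ ¬¬z)   [double negation]
= y ∧ ¬z   [De Morgan]

y ∧ ¬z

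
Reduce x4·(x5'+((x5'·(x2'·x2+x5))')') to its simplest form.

x4·x5'

x4·(x5'+((x5'·(x2'·x2+x5))')')
= x4·(x5'+((x5'·x5)')')   [complement / identity]
= x4·(x5'+x5'·x5)   [double negation]
= x4·x5'   [complement / identity]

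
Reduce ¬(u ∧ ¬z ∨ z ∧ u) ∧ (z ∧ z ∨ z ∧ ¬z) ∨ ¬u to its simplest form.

¬(u ∧ ¬z ∨ z ∧ u) ∧ (z ∧ z ∨ z ∧ ¬z) ∨ ¬u
= ¬u ∧ (z ∧ z ∨ z ∧ ¬z) ∨ ¬u   — distribution
= ¬u ∧ z ∨ ¬u   — distribution
= ¬u   — absorption

¬u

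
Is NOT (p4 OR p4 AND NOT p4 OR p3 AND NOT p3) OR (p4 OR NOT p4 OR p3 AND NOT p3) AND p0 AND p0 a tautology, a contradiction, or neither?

NOT (p4 OR p4 AND NOT p4 OR p3 AND NOT p3) OR (p4 OR NOT p4 OR p3 AND NOT p3) AND p0 AND p0
= NOT (p4 OR p4 AND NOT p4 OR p3 AND NOT p3) OR (p4 OR NOT p4) AND p0 AND p0   (complement / identity)
= NOT (p4 OR p4 AND NOT p4 OR p3 AND NOT p3) OR (p4 OR NOT p4) AND p0   (idempotence)
= NOT (p4 OR p4 AND NOT p4) OR (p4 OR NOT p4) AND p0   (complement / identity)
= NOT (p4 OR p4 AND NOT p4) OR p0   (complement / identity)
= NOT p4 OR p0   (complement / identity)
This depends on p0, p4, so it is not a constant.

neither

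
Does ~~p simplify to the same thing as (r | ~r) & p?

Yes

E1: ~~p
    = p   [double negation]
E2: (r | ~r) & p
    = p   [complement / identity]
Both reduce to p, so they are equivalent.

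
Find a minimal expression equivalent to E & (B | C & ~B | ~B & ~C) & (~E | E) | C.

E & (B | C & ~B | ~B & ~C) & (~E | E) | C
= E & (B | C & ~B | ~B & ~C) | C   [complement / identity]
= E & (B | ~B) | C   [distribution]
= E | C   [complement / identity]

E | C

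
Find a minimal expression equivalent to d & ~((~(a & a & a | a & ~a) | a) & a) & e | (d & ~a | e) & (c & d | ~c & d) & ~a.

d & ~((~(a & a & a | a & ~a) | a) & a) & e | (d & ~a | e) & (c & d | ~c & d) & ~a
= d & ~((~(a & a & a | a & ~a) | a) & a) & e | (d & ~a | e) & d & ~a   — distribution
= d & ~((~(a & a | a & ~a) | a) & a) & e | (d & ~a | e) & d & ~a   — idempotence
= d & ~((~(a & a | a & ~a) | a) & a) & e | d & ~a   — absorption
= d & ~((~a | a) & a) & e | d & ~a   — distribution
= d & ~a & e | d & ~a   — complement / identity
= d & ~a   — absorption

d & ~a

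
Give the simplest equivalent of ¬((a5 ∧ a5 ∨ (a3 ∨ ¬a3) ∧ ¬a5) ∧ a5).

¬((a5 ∧ a5 ∨ (a3 ∨ ¬a3) ∧ ¬a5) ∧ a5)
= ¬((a5 ∨ (a3 ∨ ¬a3) ∧ ¬a5) ∧ a5)   (idempotence)
= ¬((a5 ∨ ¬a5) ∧ a5)   (complement / identity)
= ¬a5   (complement / identity)

¬a5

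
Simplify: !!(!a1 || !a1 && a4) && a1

!!(!a1 || !a1 && a4) && a1
= !!!a1 && a1   (absorption)
= !a1 && a1   (double negation)
= false   (complement)

false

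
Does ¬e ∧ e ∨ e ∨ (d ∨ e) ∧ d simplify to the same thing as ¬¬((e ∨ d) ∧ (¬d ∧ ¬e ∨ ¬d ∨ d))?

Yes

E1: ¬e ∧ e ∨ e ∨ (d ∨ e) ∧ d
    = ¬e ∧ e ∨ e ∨ d   (absorption)
    = e ∨ d   (complement / identity)
E2: ¬¬((e ∨ d) ∧ (¬d ∧ ¬e ∨ ¬d ∨ d))
    = (e ∨ d) ∧ (¬d ∧ ¬e ∨ ¬d ∨ d)   (double negation)
    = (e ∨ d) ∧ (¬d ∨ d)   (absorption)
    = e ∨ d   (complement / identity)
Both reduce to e ∨ d, so they are equivalent.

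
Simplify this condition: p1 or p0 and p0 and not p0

p1 or p0 and p0 and not p0
= p1 or p0 and not p0   (idempotence)
= p1   (complement / identity)

p1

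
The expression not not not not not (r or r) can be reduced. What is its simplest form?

not r

not not not not not (r or r)
= not not not not not r
= not not not r
= not r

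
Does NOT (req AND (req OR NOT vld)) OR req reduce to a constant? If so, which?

yes, True

NOT (req AND (req OR NOT vld)) OR req
= NOT req OR req   — absorption
= TRUE   — complement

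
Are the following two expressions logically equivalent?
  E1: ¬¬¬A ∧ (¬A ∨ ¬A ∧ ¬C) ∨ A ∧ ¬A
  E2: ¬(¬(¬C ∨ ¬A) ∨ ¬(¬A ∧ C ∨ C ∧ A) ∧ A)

Yes

E1: ¬¬¬A ∧ (¬A ∨ ¬A ∧ ¬C) ∨ A ∧ ¬A
    = ¬¬¬A ∧ ¬A ∨ A ∧ ¬A   — absorption
    = ¬A ∧ ¬A ∨ A ∧ ¬A   — double negation
    = ¬A   — distribution
E2: ¬(¬(¬C ∨ ¬A) ∨ ¬(¬A ∧ C ∨ C ∧ A) ∧ A)
    = ¬(¬(¬C ∨ ¬A) ∨ ¬C ∧ A)   — distribution
    = ¬(C ∧ A ∨ ¬C ∧ A)   — De Morgan
    = ¬A   — distribution
Both reduce to ¬A, so they are equivalent.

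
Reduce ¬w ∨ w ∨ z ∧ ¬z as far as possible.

¬w ∨ w ∨ z ∧ ¬z
= ¬w ∨ w
= True

True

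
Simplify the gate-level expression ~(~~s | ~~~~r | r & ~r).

~s & ~r

~(~~s | ~~~~r | r & ~r)
= ~(~~s | ~~r | r & ~r)
= ~(~~s | ~~r)
= ~s & ~r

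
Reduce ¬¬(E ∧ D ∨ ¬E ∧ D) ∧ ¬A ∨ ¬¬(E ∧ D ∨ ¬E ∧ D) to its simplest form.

¬¬(E ∧ D ∨ ¬E ∧ D) ∧ ¬A ∨ ¬¬(E ∧ D ∨ ¬E ∧ D)
= ¬¬(E ∧ D ∨ ¬E ∧ D)   [absorption]
= E ∧ D ∨ ¬E ∧ D   [double negation]
= D   [distribution]

D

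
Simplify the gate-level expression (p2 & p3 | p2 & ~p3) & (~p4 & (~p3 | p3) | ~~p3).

(p2 & p3 | p2 & ~p3) & (~p4 & (~p3 | p3) | ~~p3)
= (p2 & p3 | p2 & ~p3) & (~p4 | ~~p3)   [complement / identity]
= p2 & (~p4 | ~~p3)   [distribution]
= p2 & (~p4 | p3)   [double negation]

p2 & (~p4 | p3)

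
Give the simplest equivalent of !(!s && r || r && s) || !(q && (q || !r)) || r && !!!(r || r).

!r || !q

!(!s && r || r && s) || !(q && (q || !r)) || r && !!!(r || r)
= !r || !(q && (q || !r)) || r && !!!(r || r)
= !r || !(q && (q || !r)) || r && !!!r
= !r || !q || r && !!!r
= !r || !q || r && !r
= !r || !q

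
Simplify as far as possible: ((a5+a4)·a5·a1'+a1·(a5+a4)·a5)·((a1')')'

a5·a1'

((a5+a4)·a5·a1'+a1·(a5+a4)·a5)·((a1')')'
= (a5+a4)·a5·((a1')')'   — distribution
= (a5+a4)·a5·a1'   — double negation
= a5·a1'   — absorption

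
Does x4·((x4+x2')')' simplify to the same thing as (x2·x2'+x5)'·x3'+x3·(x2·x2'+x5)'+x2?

No

E1: x4·((x4+x2')')'
    = x4·(x4+x2')   (double negation)
    = x4   (absorption)
E2: (x2·x2'+x5)'·x3'+x3·(x2·x2'+x5)'+x2
    = (x2·x2'+x5)'+x2   (distribution)
    = x5'+x2   (complement / identity)
These differ: at x2=1, x3=0, x4=0, x5=0, E1 = 0 but E2 = 1.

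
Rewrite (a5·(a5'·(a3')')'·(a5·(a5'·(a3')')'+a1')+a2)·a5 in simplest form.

(a5·(a5'·(a3')')'·(a5·(a5'·(a3')')'+a1')+a2)·a5
= (a5·(a5'·(a3')')'+a2)·a5
= (a5·(a5+a3')+a2)·a5
= (a5+a2)·a5
= a5

a5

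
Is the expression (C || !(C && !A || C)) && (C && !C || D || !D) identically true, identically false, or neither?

(C || !(C && !A || C)) && (C && !C || D || !D)
= (C || !(C && !A || C)) && (D || !D)
= (C || !C) && (D || !D)
= D || !D
= true

identically true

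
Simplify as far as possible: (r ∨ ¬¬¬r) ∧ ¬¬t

t

(r ∨ ¬¬¬r) ∧ ¬¬t
= (r ∨ ¬r) ∧ ¬¬t   (double negation)
= ¬¬t   (complement / identity)
= t   (double negation)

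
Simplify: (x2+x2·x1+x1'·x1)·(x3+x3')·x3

(x2+x2·x1+x1'·x1)·(x3+x3')·x3
= (x2+x1'·x1)·(x3+x3')·x3   [absorption]
= (x2+x1'·x1)·x3   [complement / identity]
= x2·x3   [complement / identity]

x2·x3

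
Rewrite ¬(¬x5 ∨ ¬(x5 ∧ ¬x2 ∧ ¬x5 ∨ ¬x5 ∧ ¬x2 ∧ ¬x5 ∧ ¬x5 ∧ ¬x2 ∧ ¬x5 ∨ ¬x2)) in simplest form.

¬(¬x5 ∨ ¬(x5 ∧ ¬x2 ∧ ¬x5 ∨ ¬x5 ∧ ¬x2 ∧ ¬x5 ∧ ¬x5 ∧ ¬x2 ∧ ¬x5 ∨ ¬x2))
= ¬(¬x5 ∨ ¬(x5 ∧ ¬x2 ∧ ¬x5 ∨ ¬x5 ∧ ¬x2 ∧ ¬x5 ∨ ¬x2))   [idempotence]
= ¬(¬x5 ∨ ¬(¬x2 ∧ ¬x5 ∨ ¬x2))   [distribution]
= ¬(¬x5 ∨ ¬¬x2)   [absorption]
= x5 ∧ ¬x2   [De Morgan]

x5 ∧ ¬x2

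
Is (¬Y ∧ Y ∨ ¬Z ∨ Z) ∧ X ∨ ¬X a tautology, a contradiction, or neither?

(¬Y ∧ Y ∨ ¬Z ∨ Z) ∧ X ∨ ¬X
= (¬Z ∨ Z) ∧ X ∨ ¬X   (complement / identity)
= X ∨ ¬X   (complement / identity)
= True   (complement)

tautology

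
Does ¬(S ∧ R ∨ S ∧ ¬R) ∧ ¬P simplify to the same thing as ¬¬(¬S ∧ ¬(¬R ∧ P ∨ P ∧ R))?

E1: ¬(S ∧ R ∨ S ∧ ¬R) ∧ ¬P
    = ¬S ∧ ¬P   (distribution)
E2: ¬¬(¬S ∧ ¬(¬R ∧ P ∨ P ∧ R))
    = ¬¬(¬S ∧ ¬P)   (distribution)
    = ¬S ∧ ¬P   (double negation)
Both reduce to ¬S ∧ ¬P, so they are equivalent.

Yes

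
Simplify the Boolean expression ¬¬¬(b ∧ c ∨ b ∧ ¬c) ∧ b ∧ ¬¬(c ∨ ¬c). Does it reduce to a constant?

¬¬¬(b ∧ c ∨ b ∧ ¬c) ∧ b ∧ ¬¬(c ∨ ¬c)
= ¬¬¬b ∧ b ∧ ¬¬(c ∨ ¬c)   (distribution)
= ¬¬¬b ∧ b ∧ (c ∨ ¬c)   (double negation)
= ¬b ∧ b ∧ (c ∨ ¬c)   (double negation)
= ¬b ∧ b   (complement / identity)
= False   (complement)

False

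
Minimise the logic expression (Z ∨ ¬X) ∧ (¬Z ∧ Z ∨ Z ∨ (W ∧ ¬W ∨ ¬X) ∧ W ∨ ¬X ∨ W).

Z ∨ ¬X

(Z ∨ ¬X) ∧ (¬Z ∧ Z ∨ Z ∨ (W ∧ ¬W ∨ ¬X) ∧ W ∨ ¬X ∨ W)
= (Z ∨ ¬X) ∧ (Z ∨ (W ∧ ¬W ∨ ¬X) ∧ W ∨ ¬X ∨ W)   [complement / identity]
= (Z ∨ ¬X) ∧ (Z ∨ ¬X ∧ W ∨ ¬X ∨ W)   [complement / identity]
= (Z ∨ ¬X) ∧ (Z ∨ ¬X ∨ W)   [absorption]
= Z ∨ ¬X   [absorption]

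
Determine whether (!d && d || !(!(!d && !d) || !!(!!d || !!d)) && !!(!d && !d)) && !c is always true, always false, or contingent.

(!d && d || !(!(!d && !d) || !!(!!d || !!d)) && !!(!d && !d)) && !c
= (!d && d || !(!(!d && !d) || !(!d && !d)) && !!(!d && !d)) && !c   — De Morgan
= (!d && d || !!(!d && !d) && !!(!d && !d)) && !c   — idempotence
= (!d && d || !!(!d && !d)) && !c   — idempotence
= (!d && d || !d && !d) && !c   — double negation
= !d && !c   — distribution
This depends on c, d, so it is not a constant.

contingent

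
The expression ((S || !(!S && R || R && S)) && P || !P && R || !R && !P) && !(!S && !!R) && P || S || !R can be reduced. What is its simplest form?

S || !R

((S || !(!S && R || R && S)) && P || !P && R || !R && !P) && !(!S && !!R) && P || S || !R
= ((S || !(!S && R || R && S)) && P || !P && R || !R && !P) && (S || !R) && P || S || !R   [De Morgan]
= ((S || !(!S && R || R && S)) && P || !P) && (S || !R) && P || S || !R   [distribution]
= ((S || !R) && P || !P) && (S || !R) && P || S || !R   [distribution]
= (S || !R) && P || S || !R   [absorption]
= S || !R   [absorption]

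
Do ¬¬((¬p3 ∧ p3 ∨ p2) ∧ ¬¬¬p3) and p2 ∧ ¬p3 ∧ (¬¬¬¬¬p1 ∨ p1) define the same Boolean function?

E1: ¬¬((¬p3 ∧ p3 ∨ p2) ∧ ¬¬¬p3)
    = ¬¬(p2 ∧ ¬¬¬p3)   — complement / identity
    = p2 ∧ ¬¬¬p3   — double negation
    = p2 ∧ ¬p3   — double negation
E2: p2 ∧ ¬p3 ∧ (¬¬¬¬¬p1 ∨ p1)
    = p2 ∧ ¬p3 ∧ (¬¬¬p1 ∨ p1)   — double negation
    = p2 ∧ ¬p3 ∧ (¬p1 ∨ p1)   — double negation
    = p2 ∧ ¬p3   — complement / identity
Both reduce to p2 ∧ ¬p3, so they are equivalent.

Yes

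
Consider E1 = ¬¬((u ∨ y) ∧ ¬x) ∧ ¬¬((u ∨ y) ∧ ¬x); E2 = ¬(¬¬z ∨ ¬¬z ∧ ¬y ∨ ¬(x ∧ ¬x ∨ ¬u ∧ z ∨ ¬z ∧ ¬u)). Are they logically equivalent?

E1: ¬¬((u ∨ y) ∧ ¬x) ∧ ¬¬((u ∨ y) ∧ ¬x)
    = ¬¬((u ∨ y) ∧ ¬x)   — idempotence
    = (u ∨ y) ∧ ¬x   — double negation
E2: ¬(¬¬z ∨ ¬¬z ∧ ¬y ∨ ¬(x ∧ ¬x ∨ ¬u ∧ z ∨ ¬z ∧ ¬u))
    = ¬(¬¬z ∨ ¬(x ∧ ¬x ∨ ¬u ∧ z ∨ ¬z ∧ ¬u))   — absorption
    = ¬z ∧ (x ∧ ¬x ∨ ¬u ∧ z ∨ ¬z ∧ ¬u)   — De Morgan
    = ¬z ∧ (¬u ∧ z ∨ ¬z ∧ ¬u)   — complement / identity
    = ¬z ∧ ¬u   — distribution
These differ: at u=0, x=0, y=1, z=1, E1 = 1 but E2 = 0.

No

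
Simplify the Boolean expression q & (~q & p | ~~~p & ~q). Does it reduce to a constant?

0

q & (~q & p | ~~~p & ~q)
= q & (~q & p | ~p & ~q)   (double negation)
= q & ~q   (distribution)
= 0   (complement)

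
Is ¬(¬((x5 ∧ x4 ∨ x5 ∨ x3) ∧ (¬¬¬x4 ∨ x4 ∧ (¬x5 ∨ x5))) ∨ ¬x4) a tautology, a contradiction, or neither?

neither

¬(¬((x5 ∧ x4 ∨ x5 ∨ x3) ∧ (¬¬¬x4 ∨ x4 ∧ (¬x5 ∨ x5))) ∨ ¬x4)
= ¬(¬((x5 ∧ x4 ∨ x5 ∨ x3) ∧ (¬x4 ∨ x4 ∧ (¬x5 ∨ x5))) ∨ ¬x4)   (double negation)
= ¬(¬((x5 ∧ x4 ∨ x5 ∨ x3) ∧ (¬x4 ∨ x4)) ∨ ¬x4)   (complement / identity)
= ¬(¬(x5 ∧ x4 ∨ x5 ∨ x3) ∨ ¬x4)   (complement / identity)
= (x5 ∧ x4 ∨ x5 ∨ x3) ∧ x4   (De Morgan)
= (x5 ∨ x3) ∧ x4   (absorption)
This depends on x3, x4, x5, so it is not a constant.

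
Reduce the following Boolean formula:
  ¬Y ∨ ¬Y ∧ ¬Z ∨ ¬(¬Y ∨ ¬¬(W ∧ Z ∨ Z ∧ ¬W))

¬Y ∨ ¬Y ∧ ¬Z ∨ ¬(¬Y ∨ ¬¬(W ∧ Z ∨ Z ∧ ¬W))
= ¬Y ∨ ¬Y ∧ ¬Z ∨ ¬(¬Y ∨ ¬¬Z)   [distribution]
= ¬Y ∨ ¬Y ∧ ¬Z ∨ Y ∧ ¬Z   [De Morgan]
= ¬Y ∨ ¬Z   [distribution]

¬Y ∨ ¬Z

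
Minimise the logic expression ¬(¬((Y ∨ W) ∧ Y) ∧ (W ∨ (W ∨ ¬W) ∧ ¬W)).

¬(¬((Y ∨ W) ∧ Y) ∧ (W ∨ (W ∨ ¬W) ∧ ¬W))
= ¬(¬((Y ∨ W) ∧ Y) ∧ (W ∨ ¬W))
= ¬(¬Y ∧ (W ∨ ¬W))
= ¬¬Y
= Y

Y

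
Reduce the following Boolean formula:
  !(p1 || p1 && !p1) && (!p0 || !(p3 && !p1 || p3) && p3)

!(p1 || p1 && !p1) && (!p0 || !(p3 && !p1 || p3) && p3)
= !p1 && (!p0 || !(p3 && !p1 || p3) && p3)   — complement / identity
= !p1 && (!p0 || !p3 && p3)   — absorption
= !p1 && !p0   — complement / identity

!p1 && !p0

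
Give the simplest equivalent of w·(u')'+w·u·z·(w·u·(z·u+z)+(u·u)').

w·(u')'+w·u·z·(w·u·(z·u+z)+(u·u)')
= w·(u')'+w·u·z·(w·u·(z·u+z)+u')
= w·u+w·u·z·(w·u·(z·u+z)+u')
= w·u+w·u·z·(w·u·z+u')
= w·u+w·u·z
= w·u

w·u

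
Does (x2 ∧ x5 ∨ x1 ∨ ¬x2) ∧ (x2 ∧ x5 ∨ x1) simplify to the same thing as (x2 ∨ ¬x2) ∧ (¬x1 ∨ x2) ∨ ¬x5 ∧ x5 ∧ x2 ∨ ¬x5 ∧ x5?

E1: (x2 ∧ x5 ∨ x1 ∨ ¬x2) ∧ (x2 ∧ x5 ∨ x1)
    = x2 ∧ x5 ∨ x1   [absorption]
E2: (x2 ∨ ¬x2) ∧ (¬x1 ∨ x2) ∨ ¬x5 ∧ x5 ∧ x2 ∨ ¬x5 ∧ x5
    = (x2 ∨ ¬x2) ∧ (¬x1 ∨ x2) ∨ ¬x5 ∧ x5   [absorption]
    = (x2 ∨ ¬x2) ∧ (¬x1 ∨ x2)   [complement / identity]
    = ¬x1 ∨ x2   [complement / identity]
These differ: at x1=0, x2=0, x5=0, E1 = 0 but E2 = 1.

No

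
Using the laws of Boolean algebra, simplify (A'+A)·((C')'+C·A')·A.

(A'+A)·((C')'+C·A')·A
= (A'+A)·(C+C·A')·A   (double negation)
= (C+C·A')·A   (complement / identity)
= C·A   (absorption)

C·A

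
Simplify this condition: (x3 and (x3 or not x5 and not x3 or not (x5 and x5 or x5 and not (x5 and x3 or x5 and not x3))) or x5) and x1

(x3 and (x3 or not x5 and not x3 or not (x5 and x5 or x5 and not (x5 and x3 or x5 and not x3))) or x5) and x1
= (x3 and (x3 or not x5 and not x3 or not (x5 and x5 or x5 and not x5)) or x5) and x1
= (x3 and (x3 or not x5 and not x3 or not x5) or x5) and x1
= (x3 and (x3 or not x5) or x5) and x1
= (x3 or x5) and x1

(x3 or x5) and x1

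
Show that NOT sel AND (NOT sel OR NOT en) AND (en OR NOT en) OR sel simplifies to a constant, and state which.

NOT sel AND (NOT sel OR NOT en) AND (en OR NOT en) OR sel
= NOT sel AND (NOT sel OR NOT en) OR sel   [complement / identity]
= NOT sel OR sel   [absorption]
= TRUE   [complement]

TRUE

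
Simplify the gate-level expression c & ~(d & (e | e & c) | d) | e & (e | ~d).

c & ~(d & (e | e & c) | d) | e & (e | ~d)
= c & ~(d & (e | e & c) | d) | e   — absorption
= c & ~(d & e | d) | e   — absorption
= c & ~d | e   — absorption

c & ~d | e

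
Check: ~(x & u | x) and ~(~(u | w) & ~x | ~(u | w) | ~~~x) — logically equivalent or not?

E1: ~(x & u | x)
    = ~x
E2: ~(~(u | w) & ~x | ~(u | w) | ~~~x)
    = ~(~(u | w) | ~~~x)
    = ~(~(u | w) | ~x)
    = (u | w) & x
These differ: at u=1, w=0, x=0, E1 = 1 but E2 = 0.

No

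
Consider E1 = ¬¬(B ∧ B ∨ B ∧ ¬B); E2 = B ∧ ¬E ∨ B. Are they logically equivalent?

Yes

E1: ¬¬(B ∧ B ∨ B ∧ ¬B)
    = ¬¬B   [distribution]
    = B   [double negation]
E2: B ∧ ¬E ∨ B
    = B   [absorption]
Both reduce to B, so they are equivalent.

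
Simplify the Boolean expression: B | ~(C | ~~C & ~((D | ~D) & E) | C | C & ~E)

B | ~(C | ~~C & ~((D | ~D) & E) | C | C & ~E)
= B | ~(C | ~~C & ~E | C | C & ~E)
= B | ~(C | C & ~E | C | C & ~E)
= B | ~(C | C & ~E)
= B | ~C

B | ~C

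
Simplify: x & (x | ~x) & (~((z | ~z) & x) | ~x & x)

0

x & (x | ~x) & (~((z | ~z) & x) | ~x & x)
= x & (~((z | ~z) & x) | ~x & x)   (complement / identity)
= x & (~x | ~x & x)   (complement / identity)
= x & ~x   (complement / identity)
= 0   (complement)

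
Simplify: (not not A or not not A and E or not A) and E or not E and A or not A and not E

(not not A or not not A and E or not A) and E or not E and A or not A and not E
= (not not A or not not A and E or not A) and E or (A or not A) and not E
= (not not A or not A) and E or (A or not A) and not E
= (A or not A) and E or (A or not A) and not E
= A or not A
= True

True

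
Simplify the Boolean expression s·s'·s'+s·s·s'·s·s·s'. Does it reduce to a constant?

s·s'·s'+s·s·s'·s·s·s'
= s·s'·s'+s·s·s'   [idempotence]
= s·s'   [distribution]
= 0   [complement]

0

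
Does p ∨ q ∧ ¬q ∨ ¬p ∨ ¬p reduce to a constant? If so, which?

p ∨ q ∧ ¬q ∨ ¬p ∨ ¬p
= p ∨ q ∧ ¬q ∨ ¬p
= p ∨ ¬p
= True

yes, True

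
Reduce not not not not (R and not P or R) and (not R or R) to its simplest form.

not not not not (R and not P or R) and (not R or R)
= not not not not R and (not R or R)   (absorption)
= not not R and (not R or R)   (double negation)
= not not R   (complement / identity)
= R   (double negation)

R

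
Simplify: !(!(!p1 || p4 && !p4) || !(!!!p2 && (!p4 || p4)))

!(!(!p1 || p4 && !p4) || !(!!!p2 && (!p4 || p4)))
= !(!(!p1 || p4 && !p4) || !!!!p2)   — complement / identity
= !(!(!p1 || p4 && !p4) || !!p2)   — double negation
= !(!!p1 || !!p2)   — complement / identity
= !p1 && !p2   — De Morgan

!p1 && !p2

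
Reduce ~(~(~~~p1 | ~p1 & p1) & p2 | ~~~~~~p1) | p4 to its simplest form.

~(~(~~~p1 | ~p1 & p1) & p2 | ~~~~~~p1) | p4
= ~(~(~~~p1 | ~p1 & p1) & p2 | ~~~~p1) | p4   (double negation)
= ~(~~~~p1 & p2 | ~~~~p1) | p4   (complement / identity)
= ~~~~~p1 | p4   (absorption)
= ~~~p1 | p4   (double negation)
= ~p1 | p4   (double negation)

~p1 | p4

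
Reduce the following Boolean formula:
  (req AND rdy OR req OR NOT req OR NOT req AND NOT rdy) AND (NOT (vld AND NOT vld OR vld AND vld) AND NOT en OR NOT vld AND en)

NOT vld

(req AND rdy OR req OR NOT req OR NOT req AND NOT rdy) AND (NOT (vld AND NOT vld OR vld AND vld) AND NOT en OR NOT vld AND en)
= (req AND rdy OR req OR NOT req OR NOT req AND NOT rdy) AND (NOT vld AND NOT en OR NOT vld AND en)
= (req OR NOT req OR NOT req AND NOT rdy) AND (NOT vld AND NOT en OR NOT vld AND en)
= (req OR NOT req) AND (NOT vld AND NOT en OR NOT vld AND en)
= (req OR NOT req) AND NOT vld
= NOT vld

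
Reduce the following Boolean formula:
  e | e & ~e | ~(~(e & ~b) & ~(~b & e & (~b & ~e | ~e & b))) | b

e | b

e | e & ~e | ~(~(e & ~b) & ~(~b & e & (~b & ~e | ~e & b))) | b
= e | e & ~e | ~(~(e & ~b) & ~(~b & e & ~e)) | b   (distribution)
= e | e & ~e | e & ~b | ~b & e & ~e | b   (De Morgan)
= e | e & ~e | (e | e & ~e) & ~b | b   (distribution)
= e | e & ~e | b   (absorption)
= e | b   (complement / identity)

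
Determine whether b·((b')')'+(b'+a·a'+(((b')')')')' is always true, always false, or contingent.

always false

b·((b')')'+(b'+a·a'+(((b')')')')'
= b·((b')')'+(b'+(((b')')')')'   [complement / identity]
= b·((b')')'+b·((b')')'   [De Morgan]
= b·((b')')'   [idempotence]
= b·b'   [double negation]
= 0   [complement]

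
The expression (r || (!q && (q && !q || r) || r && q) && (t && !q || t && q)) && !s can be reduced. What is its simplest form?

r && !s

(r || (!q && (q && !q || r) || r && q) && (t && !q || t && q)) && !s
= (r || (!q && r || r && q) && (t && !q || t && q)) && !s   — complement / identity
= (r || (!q && r || r && q) && t) && !s   — distribution
= (r || r && t) && !s   — distribution
= r && !s   — absorption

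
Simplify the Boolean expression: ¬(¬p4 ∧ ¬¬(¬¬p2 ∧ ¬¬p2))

p4 ∨ ¬p2

¬(¬p4 ∧ ¬¬(¬¬p2 ∧ ¬¬p2))
= p4 ∨ ¬(¬¬p2 ∧ ¬¬p2)
= p4 ∨ ¬p2 ∨ ¬p2
= p4 ∨ ¬p2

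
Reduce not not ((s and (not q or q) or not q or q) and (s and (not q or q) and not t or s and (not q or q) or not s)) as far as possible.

not not ((s and (not q or q) or not q or q) and (s and (not q or q) and not t or s and (not q or q) or not s))
= not not ((s and (not q or q) or not q or q) and (s and (not q or q) or not s))
= (s and (not q or q) or not q or q) and (s and (not q or q) or not s)
= s and (not q or q) or (not q or q) and not s
= not q or q
= True

True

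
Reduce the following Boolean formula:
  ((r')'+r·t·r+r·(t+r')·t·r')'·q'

r'·q'

((r')'+r·t·r+r·(t+r')·t·r')'·q'
= (r+r·t·r+r·(t+r')·t·r')'·q'   [double negation]
= (r+r·t·r+r·t·r')'·q'   [absorption]
= (r+r·t)'·q'   [distribution]
= r'·q'   [absorption]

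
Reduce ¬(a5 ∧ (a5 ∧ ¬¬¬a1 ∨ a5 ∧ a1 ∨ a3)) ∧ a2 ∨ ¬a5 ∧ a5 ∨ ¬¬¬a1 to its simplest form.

¬(a5 ∧ (a5 ∧ ¬¬¬a1 ∨ a5 ∧ a1 ∨ a3)) ∧ a2 ∨ ¬a5 ∧ a5 ∨ ¬¬¬a1
= ¬(a5 ∧ (a5 ∧ ¬¬¬a1 ∨ a5 ∧ a1 ∨ a3)) ∧ a2 ∨ ¬¬¬a1   (complement / identity)
= ¬(a5 ∧ (a5 ∧ ¬a1 ∨ a5 ∧ a1 ∨ a3)) ∧ a2 ∨ ¬¬¬a1   (double negation)
= ¬(a5 ∧ (a5 ∨ a3)) ∧ a2 ∨ ¬¬¬a1   (distribution)
= ¬(a5 ∧ (a5 ∨ a3)) ∧ a2 ∨ ¬a1   (double negation)
= ¬a5 ∧ a2 ∨ ¬a1   (absorption)

¬a5 ∧ a2 ∨ ¬a1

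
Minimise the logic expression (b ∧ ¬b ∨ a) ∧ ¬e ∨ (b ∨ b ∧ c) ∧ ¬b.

a ∧ ¬e

(b ∧ ¬b ∨ a) ∧ ¬e ∨ (b ∨ b ∧ c) ∧ ¬b
= (b ∧ ¬b ∨ a) ∧ ¬e ∨ b ∧ ¬b   [absorption]
= a ∧ ¬e ∨ b ∧ ¬b   [complement / identity]
= a ∧ ¬e   [complement / identity]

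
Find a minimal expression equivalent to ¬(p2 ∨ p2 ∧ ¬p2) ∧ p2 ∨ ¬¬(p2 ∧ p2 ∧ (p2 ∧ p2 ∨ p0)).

p2

¬(p2 ∨ p2 ∧ ¬p2) ∧ p2 ∨ ¬¬(p2 ∧ p2 ∧ (p2 ∧ p2 ∨ p0))
= ¬(p2 ∨ p2 ∧ ¬p2) ∧ p2 ∨ ¬¬(p2 ∧ p2)   [absorption]
= ¬(p2 ∨ p2 ∧ ¬p2) ∧ p2 ∨ p2 ∧ p2   [double negation]
= p2 ∧ (¬(p2 ∨ p2 ∧ ¬p2) ∨ p2)   [distribution]
= p2 ∧ (¬p2 ∨ p2)   [complement / identity]
= p2   [complement / identity]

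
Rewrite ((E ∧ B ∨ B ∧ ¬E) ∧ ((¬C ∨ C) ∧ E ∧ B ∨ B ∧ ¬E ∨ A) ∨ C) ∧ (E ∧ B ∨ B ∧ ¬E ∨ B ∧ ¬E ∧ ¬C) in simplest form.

((E ∧ B ∨ B ∧ ¬E) ∧ ((¬C ∨ C) ∧ E ∧ B ∨ B ∧ ¬E ∨ A) ∨ C) ∧ (E ∧ B ∨ B ∧ ¬E ∨ B ∧ ¬E ∧ ¬C)
= ((E ∧ B ∨ B ∧ ¬E) ∧ (E ∧ B ∨ B ∧ ¬E ∨ A) ∨ C) ∧ (E ∧ B ∨ B ∧ ¬E ∨ B ∧ ¬E ∧ ¬C)   (complement / identity)
= ((E ∧ B ∨ B ∧ ¬E) ∧ (E ∧ B ∨ B ∧ ¬E ∨ A) ∨ C) ∧ (E ∧ B ∨ B ∧ ¬E)   (absorption)
= (E ∧ B ∨ B ∧ ¬E ∨ C) ∧ (E ∧ B ∨ B ∧ ¬E)   (absorption)
= E ∧ B ∨ B ∧ ¬E   (absorption)
= B   (distribution)

B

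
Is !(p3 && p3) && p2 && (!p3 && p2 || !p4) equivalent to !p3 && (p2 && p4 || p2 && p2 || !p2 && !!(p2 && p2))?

E1: !(p3 && p3) && p2 && (!p3 && p2 || !p4)
    = !p3 && p2 && (!p3 && p2 || !p4)   (idempotence)
    = !p3 && p2   (absorption)
E2: !p3 && (p2 && p4 || p2 && p2 || !p2 && !!(p2 && p2))
    = !p3 && (p2 && p4 || p2 && p2 || !p2 && p2 && p2)   (double negation)
    = !p3 && (p2 && p4 || p2 && p2 || !p2 && p2)   (idempotence)
    = !p3 && (p2 && p4 || p2)   (distribution)
    = !p3 && p2   (absorption)
Both reduce to !p3 && p2, so they are equivalent.

Yes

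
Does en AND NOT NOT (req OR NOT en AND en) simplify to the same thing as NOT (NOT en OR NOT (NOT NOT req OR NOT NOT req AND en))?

E1: en AND NOT NOT (req OR NOT en AND en)
    = en AND NOT NOT req   (complement / identity)
    = en AND req   (double negation)
E2: NOT (NOT en OR NOT (NOT NOT req OR NOT NOT req AND en))
    = NOT (NOT en OR NOT NOT NOT req)   (absorption)
    = en AND NOT NOT req   (De Morgan)
    = en AND req   (double negation)
Both reduce to en AND req, so they are equivalent.

Yes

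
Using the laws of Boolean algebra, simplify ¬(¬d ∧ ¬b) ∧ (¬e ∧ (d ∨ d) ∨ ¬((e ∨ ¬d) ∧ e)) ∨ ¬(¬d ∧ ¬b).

¬(¬d ∧ ¬b) ∧ (¬e ∧ (d ∨ d) ∨ ¬((e ∨ ¬d) ∧ e)) ∨ ¬(¬d ∧ ¬b)
= ¬(¬d ∧ ¬b) ∧ (¬e ∧ (d ∨ d) ∨ ¬e) ∨ ¬(¬d ∧ ¬b)   [absorption]
= ¬(¬d ∧ ¬b) ∧ (¬e ∧ d ∨ ¬e) ∨ ¬(¬d ∧ ¬b)   [idempotence]
= ¬(¬d ∧ ¬b) ∧ ¬e ∨ ¬(¬d ∧ ¬b)   [absorption]
= ¬(¬d ∧ ¬b)   [absorption]
= d ∨ b   [De Morgan]

d ∨ b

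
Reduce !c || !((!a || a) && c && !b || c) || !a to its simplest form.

!c || !a

!c || !((!a || a) && c && !b || c) || !a
= !c || !(c && !b || c) || !a
= !c || !c || !a
= !c || !a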